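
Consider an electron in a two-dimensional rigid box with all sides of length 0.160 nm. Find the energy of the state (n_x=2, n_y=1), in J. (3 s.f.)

For a 2D rectangular well E = (h²/8m_e)·Σ n_i²/L_i² = (6.626×10^-34)²/(8·9.109×10^-31) · [2²/(0.160 nm)² + 1²/(0.160 nm)²].
Evaluating gives E = 1.18×10^-17 J.

E = 1.18×10^-17 J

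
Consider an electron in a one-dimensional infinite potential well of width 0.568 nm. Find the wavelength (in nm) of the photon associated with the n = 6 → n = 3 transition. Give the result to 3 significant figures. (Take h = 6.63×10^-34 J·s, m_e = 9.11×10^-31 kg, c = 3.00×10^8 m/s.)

λ = 39.4 nm

E_1 = h²/(8m_eL²) = 1.869×10^-19 J, so ΔE = (6² − 3²)E_1 = 5.046×10^-18 J.
λ = hc/ΔE = (6.63×10^-34·3.00×10^8)/5.046×10^-18 = 3.94×10^-8 m = 39.4 nm.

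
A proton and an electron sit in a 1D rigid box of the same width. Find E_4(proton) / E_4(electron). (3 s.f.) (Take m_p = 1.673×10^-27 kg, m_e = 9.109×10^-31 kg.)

E_n ∝ 1/m at fixed n and L, so the ratio is m_e/m_p = 9.109×10^-31/1.673×10^-27 = 5.44×10^-4.

5.44×10^-4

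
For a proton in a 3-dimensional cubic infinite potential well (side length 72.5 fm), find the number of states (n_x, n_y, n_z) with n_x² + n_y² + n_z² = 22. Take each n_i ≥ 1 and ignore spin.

degeneracy = 3

The level has n_x² + n_y² + n_z² = 22. The ordered positive-integer solutions are (2, 3, 3), (3, 2, 3), (3, 3, 2).
That gives 3 states.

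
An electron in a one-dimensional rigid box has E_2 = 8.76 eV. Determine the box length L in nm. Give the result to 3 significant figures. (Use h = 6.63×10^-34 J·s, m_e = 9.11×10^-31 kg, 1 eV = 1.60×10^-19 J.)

From E_n = n²h²/(8m_eL²), L = n·h/√(8m_eE_n).
E_2 = 8.76 eV = 1.402×10^-18 J, so L = 2·6.63×10^-34/√(8·9.11×10^-31·1.402×10^-18) = 4.15×10^-10 m = 0.415 nm.

L = 0.415 nm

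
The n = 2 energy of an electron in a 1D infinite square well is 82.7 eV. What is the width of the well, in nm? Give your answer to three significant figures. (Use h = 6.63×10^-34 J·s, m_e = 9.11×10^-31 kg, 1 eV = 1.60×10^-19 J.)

L = 0.135 nm

From E_n = n²h²/(8m_eL²), L = n·h/√(8m_eE_n).
E_2 = 82.7 eV = 1.323×10^-17 J, so L = 2·6.63×10^-34/√(8·9.11×10^-31·1.323×10^-17) = 1.35×10^-10 m = 0.135 nm.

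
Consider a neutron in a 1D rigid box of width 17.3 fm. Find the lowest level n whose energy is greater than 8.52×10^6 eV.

E_1 = h²/(8m_nL²) = 1.095×10^-13 J = 6.835×10^5 eV.
Need n² > 8.52×10^6/6.835×10^5 = 12.47, i.e. n > 3.531.
The smallest integer satisfying this is n = 4.

n = 4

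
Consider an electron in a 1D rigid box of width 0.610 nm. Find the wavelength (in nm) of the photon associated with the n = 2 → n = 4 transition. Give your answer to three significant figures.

λ = 102 nm

E_1 = h²/(8m_eL²) = 1.619×10^-19 J, so ΔE = (4² − 2²)E_1 = 1.943×10^-18 J.
λ = hc/ΔE = (6.626×10^-34·2.998×10^8)/1.943×10^-18 = 1.02×10^-7 m = 102 nm.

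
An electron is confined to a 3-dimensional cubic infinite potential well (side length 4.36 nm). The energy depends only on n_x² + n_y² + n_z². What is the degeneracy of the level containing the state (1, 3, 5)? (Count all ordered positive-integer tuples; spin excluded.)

degeneracy = 6

The level has n_x² + n_y² + n_z² = 35. The ordered positive-integer solutions are (1, 3, 5), (1, 5, 3), (3, 1, 5), (3, 5, 1), (5, 1, 3), (5, 3, 1).
That gives 6 states.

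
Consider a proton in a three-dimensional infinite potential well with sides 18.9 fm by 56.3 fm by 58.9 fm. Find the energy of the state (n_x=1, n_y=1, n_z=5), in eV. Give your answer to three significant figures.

For a 3D rectangular well E = (h²/8m_p)·Σ n_i²/L_i² = (6.626×10^-34)²/(8·1.673×10^-27) · [1²/(18.9 fm)² + 1²/(56.3 fm)² + 5²/(58.9 fm)²].
Evaluating gives E = 3.386×10^-13 J = 2.11×10^6 eV.

E = 2.11×10^6 eV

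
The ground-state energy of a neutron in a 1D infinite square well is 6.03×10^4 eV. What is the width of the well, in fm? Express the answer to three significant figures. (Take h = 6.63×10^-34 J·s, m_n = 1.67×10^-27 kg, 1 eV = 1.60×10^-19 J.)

From E_n = n²h²/(8m_nL²), L = n·h/√(8m_nE_n).
E_1 = 6.03×10^4 eV = 9.648×10^-15 J, so L = 1·6.63×10^-34/√(8·1.67×10^-27·9.648×10^-15) = 5.84×10^-14 m = 58.4 fm.

L = 58.4 fm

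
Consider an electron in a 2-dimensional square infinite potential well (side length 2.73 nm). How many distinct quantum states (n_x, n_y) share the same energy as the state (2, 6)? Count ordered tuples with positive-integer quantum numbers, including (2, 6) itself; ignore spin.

degeneracy = 2

The level has n_x² + n_y² = 40. The ordered positive-integer solutions are (2, 6), (6, 2).
That gives 2 states.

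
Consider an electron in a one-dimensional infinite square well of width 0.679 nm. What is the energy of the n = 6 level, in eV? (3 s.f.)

E_6 = 29.4 eV

For an infinite well E_n = n²h²/(8m_eL²), so E_1 = h²/(8m_eL²) = (6.626×10^-34)²/(8·9.109×10^-31·(6.79×10^-10 m)²) = 1.307×10^-19 J.
Then E_6 = 6²·E_1 = 36·1.307×10^-19 J = 4.705×10^-18 J.
Converting, E_6 = 4.705×10^-18 J / (1.602×10^-19 J/eV) = 29.4 eV.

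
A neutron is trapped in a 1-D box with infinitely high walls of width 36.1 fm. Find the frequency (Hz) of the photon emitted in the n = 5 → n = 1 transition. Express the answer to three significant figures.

E_1 = h²/(8m_nL²) = 2.514×10^-14 J and ΔE = (5² − 1²)E_1 = 6.034×10^-13 J.
f = ΔE/h = 6.034×10^-13/6.626×10^-34 = 9.11×10^20 Hz.

f = 9.11×10^20 Hz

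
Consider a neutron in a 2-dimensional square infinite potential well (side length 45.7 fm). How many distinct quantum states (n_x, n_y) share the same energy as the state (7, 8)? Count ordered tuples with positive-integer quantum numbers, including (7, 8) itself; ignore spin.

The level has n_x² + n_y² = 113. The ordered positive-integer solutions are (7, 8), (8, 7).
That gives 2 states.

degeneracy = 2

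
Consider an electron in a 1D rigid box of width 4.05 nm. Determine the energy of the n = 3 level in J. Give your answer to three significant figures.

For an infinite well E_n = n²h²/(8m_eL²), so E_1 = h²/(8m_eL²) = (6.626×10^-34)²/(8·9.109×10^-31·(4.05×10^-9 m)²) = 3.673×10^-21 J.
Then E_3 = 3²·E_1 = 9·3.673×10^-21 J = 3.31×10^-20 J.

E_3 = 3.31×10^-20 J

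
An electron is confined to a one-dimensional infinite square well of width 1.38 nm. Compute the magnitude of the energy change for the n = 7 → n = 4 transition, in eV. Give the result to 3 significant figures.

E_1 = h²/(8m_eL²) = 3.164×10^-20 J.
|ΔE| = |7² − 4²|·E_1 = 33·3.164×10^-20 J = 1.044×10^-18 J = 6.52 eV.

|ΔE| = 6.52 eV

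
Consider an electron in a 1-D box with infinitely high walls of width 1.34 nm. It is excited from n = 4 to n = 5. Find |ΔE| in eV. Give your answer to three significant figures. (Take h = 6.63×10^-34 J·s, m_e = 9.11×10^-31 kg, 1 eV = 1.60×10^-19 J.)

|ΔE| = 1.89 eV

E_1 = h²/(8m_eL²) = 3.359×10^-20 J.
|ΔE| = |4² − 5²|·E_1 = 9·3.359×10^-20 J = 3.023×10^-19 J = 1.89 eV.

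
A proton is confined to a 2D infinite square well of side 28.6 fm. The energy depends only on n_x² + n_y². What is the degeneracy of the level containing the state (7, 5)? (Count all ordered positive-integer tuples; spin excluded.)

degeneracy = 2

The level has n_x² + n_y² = 74. The ordered positive-integer solutions are (5, 7), (7, 5).
That gives 2 states.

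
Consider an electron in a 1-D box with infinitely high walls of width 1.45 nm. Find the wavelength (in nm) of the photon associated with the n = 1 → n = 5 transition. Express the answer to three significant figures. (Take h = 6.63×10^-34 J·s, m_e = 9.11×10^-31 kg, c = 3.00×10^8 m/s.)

E_1 = h²/(8m_eL²) = 2.869×10^-20 J, so ΔE = (5² − 1²)E_1 = 6.886×10^-19 J.
λ = hc/ΔE = (6.63×10^-34·3.00×10^8)/6.886×10^-19 = 2.89×10^-7 m = 289 nm.

λ = 289 nm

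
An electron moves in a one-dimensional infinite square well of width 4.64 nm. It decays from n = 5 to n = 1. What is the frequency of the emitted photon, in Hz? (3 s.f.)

E_1 = h²/(8m_eL²) = 2.798×10^-21 J and ΔE = (5² − 1²)E_1 = 6.715×10^-20 J.
f = ΔE/h = 6.715×10^-20/6.626×10^-34 = 1.01×10^14 Hz.

f = 1.01×10^14 Hz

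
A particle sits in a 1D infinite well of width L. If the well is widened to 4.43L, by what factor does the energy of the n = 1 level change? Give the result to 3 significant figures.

E_n ∝ 1/L², so the energy scales by 1/4.43² = 0.0510.

0.0510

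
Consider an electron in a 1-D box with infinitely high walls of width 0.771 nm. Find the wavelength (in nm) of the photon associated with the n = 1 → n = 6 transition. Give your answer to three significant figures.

λ = 56.0 nm

E_1 = h²/(8m_eL²) = 1.014×10^-19 J, so ΔE = (6² − 1²)E_1 = 3.549×10^-18 J.
λ = hc/ΔE = (6.626×10^-34·2.998×10^8)/3.549×10^-18 = 5.60×10^-8 m = 56.0 nm.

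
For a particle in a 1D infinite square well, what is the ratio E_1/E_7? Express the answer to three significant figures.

0.0204

E_n ∝ n², so E_1/E_7 = 1²/7² = 1/49 = 0.0204.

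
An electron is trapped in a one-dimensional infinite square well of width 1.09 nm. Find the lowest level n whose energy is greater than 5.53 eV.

n = 5

E_1 = h²/(8m_eL²) = 5.071×10^-20 J = 0.3165 eV.
Need n² > 5.53/0.3165 = 17.47, i.e. n > 4.180.
The smallest integer satisfying this is n = 5.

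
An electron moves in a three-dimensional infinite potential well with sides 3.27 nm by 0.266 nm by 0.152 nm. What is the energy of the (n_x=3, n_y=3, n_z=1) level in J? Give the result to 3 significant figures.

E = 1.03×10^-17 J

For a 3D rectangular well E = (h²/8m_e)·Σ n_i²/L_i² = (6.626×10^-34)²/(8·9.109×10^-31) · [3²/(3.27 nm)² + 3²/(0.266 nm)² + 1²/(0.152 nm)²].
Evaluating gives E = 1.03×10^-17 J.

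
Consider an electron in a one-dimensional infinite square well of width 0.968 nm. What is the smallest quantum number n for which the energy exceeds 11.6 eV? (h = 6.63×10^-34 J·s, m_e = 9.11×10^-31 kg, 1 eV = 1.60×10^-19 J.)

E_1 = h²/(8m_eL²) = 6.437×10^-20 J = 0.4023 eV.
Need n² > 11.6/0.4023 = 28.83, i.e. n > 5.369.
The smallest integer satisfying this is n = 6.

n = 6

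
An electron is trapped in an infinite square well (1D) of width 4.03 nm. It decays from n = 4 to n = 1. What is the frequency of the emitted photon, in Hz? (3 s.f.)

E_1 = h²/(8m_eL²) = 3.710×10^-21 J and ΔE = (4² − 1²)E_1 = 5.565×10^-20 J.
f = ΔE/h = 5.565×10^-20/6.626×10^-34 = 8.40×10^13 Hz.

f = 8.40×10^13 Hz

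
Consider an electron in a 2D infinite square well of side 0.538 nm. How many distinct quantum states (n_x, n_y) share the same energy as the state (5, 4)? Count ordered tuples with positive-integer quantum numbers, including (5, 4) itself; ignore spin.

The level has n_x² + n_y² = 41. The ordered positive-integer solutions are (4, 5), (5, 4).
That gives 2 states.

degeneracy = 2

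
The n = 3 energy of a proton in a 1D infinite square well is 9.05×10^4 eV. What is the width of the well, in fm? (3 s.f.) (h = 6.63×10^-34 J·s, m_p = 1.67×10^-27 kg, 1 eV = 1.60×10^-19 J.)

L = 143 fm

From E_n = n²h²/(8m_pL²), L = n·h/√(8m_pE_n).
E_3 = 9.05×10^4 eV = 1.448×10^-14 J, so L = 3·6.63×10^-34/√(8·1.67×10^-27·1.448×10^-14) = 1.43×10^-13 m = 143 fm.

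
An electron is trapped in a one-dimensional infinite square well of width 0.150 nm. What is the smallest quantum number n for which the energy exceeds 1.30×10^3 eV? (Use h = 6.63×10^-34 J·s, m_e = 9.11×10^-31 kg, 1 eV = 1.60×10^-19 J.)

n = 9

E_1 = h²/(8m_eL²) = 2.681×10^-18 J = 16.76 eV.
Need n² > 1.30×10^3/16.76 = 77.57, i.e. n > 8.807.
The smallest integer satisfying this is n = 9.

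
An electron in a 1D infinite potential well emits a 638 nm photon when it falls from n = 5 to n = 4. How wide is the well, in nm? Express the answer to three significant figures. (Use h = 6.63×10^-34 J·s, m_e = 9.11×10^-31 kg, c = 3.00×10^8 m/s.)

The photon carries ΔE = hc/λ = 6.63×10^-34·3.00×10^8/6.38×10^-7 m = 3.118×10^-19 J.
Since ΔE = (5² − 4²)E_1, E_1 = 3.464×10^-20 J, and L = h/√(8m_eE_1) = 1.32×10^-9 m = 1.32 nm.

L = 1.32 nm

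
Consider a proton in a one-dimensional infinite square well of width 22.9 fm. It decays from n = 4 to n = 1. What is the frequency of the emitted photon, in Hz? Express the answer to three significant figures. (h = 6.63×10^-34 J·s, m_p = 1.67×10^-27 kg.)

E_1 = h²/(8m_pL²) = 6.274×10^-14 J and ΔE = (4² − 1²)E_1 = 9.411×10^-13 J.
f = ΔE/h = 9.411×10^-13/6.63×10^-34 = 1.42×10^21 Hz.

f = 1.42×10^21 Hz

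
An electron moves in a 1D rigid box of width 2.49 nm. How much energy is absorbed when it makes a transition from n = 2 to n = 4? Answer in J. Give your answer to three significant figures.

E_1 = h²/(8m_eL²) = 9.717×10^-21 J.
|ΔE| = |2² − 4²|·E_1 = 12·9.717×10^-21 J = 1.17×10^-19 J.

|ΔE| = 1.17×10^-19 J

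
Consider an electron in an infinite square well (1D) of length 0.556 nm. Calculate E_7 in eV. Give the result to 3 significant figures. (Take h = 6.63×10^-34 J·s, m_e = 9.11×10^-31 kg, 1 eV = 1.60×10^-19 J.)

For an infinite well E_n = n²h²/(8m_eL²), so E_1 = h²/(8m_eL²) = (6.63×10^-34)²/(8·9.11×10^-31·(5.56×10^-10 m)²) = 1.951×10^-19 J.
Then E_7 = 7²·E_1 = 49·1.951×10^-19 J = 9.560×10^-18 J.
Converting, E_7 = 9.560×10^-18 J / (1.60×10^-19 J/eV) = 59.8 eV.

E_7 = 59.8 eV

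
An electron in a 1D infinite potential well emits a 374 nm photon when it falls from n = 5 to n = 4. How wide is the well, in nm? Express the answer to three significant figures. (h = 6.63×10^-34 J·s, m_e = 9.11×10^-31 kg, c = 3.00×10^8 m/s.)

The photon carries ΔE = hc/λ = 6.63×10^-34·3.00×10^8/3.74×10^-7 m = 5.318×10^-19 J.
Since ΔE = (5² − 4²)E_1, E_1 = 5.909×10^-20 J, and L = h/√(8m_eE_1) = 1.01×10^-9 m = 1.01 nm.

L = 1.01 nm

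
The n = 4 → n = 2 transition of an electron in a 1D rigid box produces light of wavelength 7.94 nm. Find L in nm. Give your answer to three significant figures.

L = 0.170 nm

The photon carries ΔE = hc/λ = 6.626×10^-34·2.998×10^8/7.94×10^-9 m = 2.502×10^-17 J.
Since ΔE = (4² − 2²)E_1, E_1 = 2.085×10^-18 J, and L = h/√(8m_eE_1) = 1.70×10^-10 m = 0.170 nm.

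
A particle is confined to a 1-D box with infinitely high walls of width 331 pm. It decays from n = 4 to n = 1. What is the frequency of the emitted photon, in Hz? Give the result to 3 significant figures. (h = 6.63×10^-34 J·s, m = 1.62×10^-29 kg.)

E_1 = h²/(8mL²) = 3.096×10^-20 J and ΔE = (4² − 1²)E_1 = 4.644×10^-19 J.
f = ΔE/h = 4.644×10^-19/6.63×10^-34 = 7.00×10^14 Hz.

f = 7.00×10^14 Hz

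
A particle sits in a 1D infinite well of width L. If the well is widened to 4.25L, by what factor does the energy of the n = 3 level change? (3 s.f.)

0.0554

E_n ∝ 1/L², so the energy scales by 1/4.25² = 0.0554.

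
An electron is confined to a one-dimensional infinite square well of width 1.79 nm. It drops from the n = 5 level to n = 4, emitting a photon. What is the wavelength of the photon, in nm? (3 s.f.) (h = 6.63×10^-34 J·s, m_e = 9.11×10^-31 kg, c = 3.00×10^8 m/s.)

E_1 = h²/(8m_eL²) = 1.882×10^-20 J, so ΔE = (5² − 4²)E_1 = 1.694×10^-19 J.
λ = hc/ΔE = (6.63×10^-34·3.00×10^8)/1.694×10^-19 = 1.17×10^-6 m = 1.17×10^3 nm.

λ = 1.17×10^3 nm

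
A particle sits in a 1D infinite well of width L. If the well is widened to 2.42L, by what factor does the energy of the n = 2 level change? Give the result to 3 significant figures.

0.171

E_n ∝ 1/L², so the energy scales by 1/2.42² = 0.171.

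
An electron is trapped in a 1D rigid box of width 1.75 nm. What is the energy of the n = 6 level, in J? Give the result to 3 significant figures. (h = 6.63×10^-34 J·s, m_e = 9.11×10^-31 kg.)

For an infinite well E_n = n²h²/(8m_eL²), so E_1 = h²/(8m_eL²) = (6.63×10^-34)²/(8·9.11×10^-31·(1.75×10^-9 m)²) = 1.969×10^-20 J.
Then E_6 = 6²·E_1 = 36·1.969×10^-20 J = 7.09×10^-19 J.

E_6 = 7.09×10^-19 J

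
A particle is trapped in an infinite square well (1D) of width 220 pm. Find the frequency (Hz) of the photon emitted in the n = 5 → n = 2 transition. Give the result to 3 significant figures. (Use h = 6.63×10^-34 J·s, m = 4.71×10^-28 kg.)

f = 7.63×10^13 Hz

E_1 = h²/(8mL²) = 2.410×10^-21 J and ΔE = (5² − 2²)E_1 = 5.061×10^-20 J.
f = ΔE/h = 5.061×10^-20/6.63×10^-34 = 7.63×10^13 Hz.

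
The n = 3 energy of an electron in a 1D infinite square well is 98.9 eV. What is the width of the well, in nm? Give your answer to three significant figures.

L = 0.185 nm

From E_n = n²h²/(8m_eL²), L = n·h/√(8m_eE_n).
E_3 = 98.9 eV = 1.584×10^-17 J, so L = 3·6.626×10^-34/√(8·9.109×10^-31·1.584×10^-17) = 1.85×10^-10 m = 0.185 nm.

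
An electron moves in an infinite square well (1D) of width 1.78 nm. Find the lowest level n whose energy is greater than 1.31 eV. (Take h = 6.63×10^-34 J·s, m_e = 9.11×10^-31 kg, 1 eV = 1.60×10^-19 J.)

n = 4

E_1 = h²/(8m_eL²) = 1.904×10^-20 J = 0.1190 eV.
Need n² > 1.31/0.1190 = 11.01, i.e. n > 3.318.
The smallest integer satisfying this is n = 4.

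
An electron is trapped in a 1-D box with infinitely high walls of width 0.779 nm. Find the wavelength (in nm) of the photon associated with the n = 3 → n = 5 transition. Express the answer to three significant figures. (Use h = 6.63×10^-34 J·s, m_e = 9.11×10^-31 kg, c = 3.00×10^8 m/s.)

E_1 = h²/(8m_eL²) = 9.939×10^-20 J, so ΔE = (5² − 3²)E_1 = 1.590×10^-18 J.
λ = hc/ΔE = (6.63×10^-34·3.00×10^8)/1.590×10^-18 = 1.25×10^-7 m = 125 nm.

λ = 125 nm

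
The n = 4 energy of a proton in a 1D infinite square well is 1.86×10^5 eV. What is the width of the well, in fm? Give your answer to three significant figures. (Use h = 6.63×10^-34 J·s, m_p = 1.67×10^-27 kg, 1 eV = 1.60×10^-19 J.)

From E_n = n²h²/(8m_pL²), L = n·h/√(8m_pE_n).
E_4 = 1.86×10^5 eV = 2.976×10^-14 J, so L = 4·6.63×10^-34/√(8·1.67×10^-27·2.976×10^-14) = 1.33×10^-13 m = 133 fm.

L = 133 fm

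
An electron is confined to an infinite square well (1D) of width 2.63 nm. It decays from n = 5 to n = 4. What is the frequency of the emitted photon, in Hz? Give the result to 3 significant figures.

f = 1.18×10^14 Hz

E_1 = h²/(8m_eL²) = 8.710×10^-21 J and ΔE = (5² − 4²)E_1 = 7.839×10^-20 J.
f = ΔE/h = 7.839×10^-20/6.626×10^-34 = 1.18×10^14 Hz.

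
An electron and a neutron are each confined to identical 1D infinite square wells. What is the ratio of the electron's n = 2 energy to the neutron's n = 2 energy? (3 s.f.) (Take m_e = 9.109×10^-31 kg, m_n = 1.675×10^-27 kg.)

1.84×10^3

E_n ∝ 1/m at fixed n and L, so the ratio is m_n/m_e = 1.675×10^-27/9.109×10^-31 = 1.84×10^3.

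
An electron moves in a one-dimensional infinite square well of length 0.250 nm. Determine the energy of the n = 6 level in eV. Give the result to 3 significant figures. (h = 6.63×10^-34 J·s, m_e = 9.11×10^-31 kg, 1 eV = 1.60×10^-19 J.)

For an infinite well E_n = n²h²/(8m_eL²), so E_1 = h²/(8m_eL²) = (6.63×10^-34)²/(8·9.11×10^-31·(2.50×10^-10 m)²) = 9.650×10^-19 J.
Then E_6 = 6²·E_1 = 36·9.650×10^-19 J = 3.474×10^-17 J.
Converting, E_6 = 3.474×10^-17 J / (1.60×10^-19 J/eV) = 217 eV.

E_6 = 217 eV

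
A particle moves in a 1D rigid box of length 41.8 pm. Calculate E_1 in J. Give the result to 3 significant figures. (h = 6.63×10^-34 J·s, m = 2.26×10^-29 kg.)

E_1 = 1.39×10^-18 J

For an infinite well E_n = n²h²/(8mL²), so E_1 = h²/(8mL²) = (6.63×10^-34)²/(8·2.26×10^-29·(4.18×10^-11 m)²) = 1.391×10^-18 J.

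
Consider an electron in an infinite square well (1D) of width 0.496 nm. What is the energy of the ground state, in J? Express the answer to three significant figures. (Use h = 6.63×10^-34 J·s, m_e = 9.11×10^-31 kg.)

E_1 = 2.45×10^-19 J

For an infinite well E_n = n²h²/(8m_eL²), so E_1 = h²/(8m_eL²) = (6.63×10^-34)²/(8·9.11×10^-31·(4.96×10^-10 m)²) = 2.452×10^-19 J.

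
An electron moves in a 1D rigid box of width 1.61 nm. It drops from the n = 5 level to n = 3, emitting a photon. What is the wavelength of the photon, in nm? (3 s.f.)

λ = 534 nm

E_1 = h²/(8m_eL²) = 2.324×10^-20 J, so ΔE = (5² − 3²)E_1 = 3.718×10^-19 J.
λ = hc/ΔE = (6.626×10^-34·2.998×10^8)/3.718×10^-19 = 5.34×10^-7 m = 534 nm.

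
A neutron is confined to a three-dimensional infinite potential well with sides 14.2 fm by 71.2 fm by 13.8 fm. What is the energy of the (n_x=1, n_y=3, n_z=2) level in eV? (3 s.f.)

E = 5.67×10^6 eV

For a 3D rectangular well E = (h²/8m_n)·Σ n_i²/L_i² = (6.626×10^-34)²/(8·1.675×10^-27) · [1²/(14.2 fm)² + 3²/(71.2 fm)² + 2²/(13.8 fm)²].
Evaluating gives E = 9.088×10^-13 J = 5.67×10^6 eV.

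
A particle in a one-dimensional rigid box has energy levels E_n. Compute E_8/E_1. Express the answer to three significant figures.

E_n ∝ n², so E_8/E_1 = 8²/1² = 64/1 = 64.0.

64.0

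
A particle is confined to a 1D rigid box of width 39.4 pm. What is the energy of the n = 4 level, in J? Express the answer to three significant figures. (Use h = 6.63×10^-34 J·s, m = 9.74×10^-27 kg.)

E_4 = 5.81×10^-20 J

For an infinite well E_n = n²h²/(8mL²), so E_1 = h²/(8mL²) = (6.63×10^-34)²/(8·9.74×10^-27·(3.94×10^-11 m)²) = 3.634×10^-21 J.
Then E_4 = 4²·E_1 = 16·3.634×10^-21 J = 5.81×10^-20 J.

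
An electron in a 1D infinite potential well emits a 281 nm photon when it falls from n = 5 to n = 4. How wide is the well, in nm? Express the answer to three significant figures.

L = 0.876 nm

The photon carries ΔE = hc/λ = 6.626×10^-34·2.998×10^8/2.81×10^-7 m = 7.069×10^-19 J.
Since ΔE = (5² − 4²)E_1, E_1 = 7.854×10^-20 J, and L = h/√(8m_eE_1) = 8.76×10^-10 m = 0.876 nm.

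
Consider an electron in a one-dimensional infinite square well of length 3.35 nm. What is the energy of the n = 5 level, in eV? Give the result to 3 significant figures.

For an infinite well E_n = n²h²/(8m_eL²), so E_1 = h²/(8m_eL²) = (6.626×10^-34)²/(8·9.109×10^-31·(3.35×10^-9 m)²) = 5.368×10^-21 J.
Then E_5 = 5²·E_1 = 25·5.368×10^-21 J = 1.342×10^-19 J.
Converting, E_5 = 1.342×10^-19 J / (1.602×10^-19 J/eV) = 0.838 eV.

E_5 = 0.838 eV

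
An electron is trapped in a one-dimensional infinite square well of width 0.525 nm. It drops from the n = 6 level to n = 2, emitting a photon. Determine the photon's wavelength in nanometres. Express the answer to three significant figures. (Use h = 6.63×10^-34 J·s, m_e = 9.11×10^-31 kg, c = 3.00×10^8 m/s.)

λ = 28.4 nm

E_1 = h²/(8m_eL²) = 2.188×10^-19 J, so ΔE = (6² − 2²)E_1 = 7.002×10^-18 J.
λ = hc/ΔE = (6.63×10^-34·3.00×10^8)/7.002×10^-18 = 2.84×10^-8 m = 28.4 nm.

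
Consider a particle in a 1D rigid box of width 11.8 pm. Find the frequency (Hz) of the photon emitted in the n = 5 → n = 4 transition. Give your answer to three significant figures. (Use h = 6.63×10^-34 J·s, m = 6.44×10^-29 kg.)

E_1 = h²/(8mL²) = 6.128×10^-18 J and ΔE = (5² − 4²)E_1 = 5.515×10^-17 J.
f = ΔE/h = 5.515×10^-17/6.63×10^-34 = 8.32×10^16 Hz.

f = 8.32×10^16 Hz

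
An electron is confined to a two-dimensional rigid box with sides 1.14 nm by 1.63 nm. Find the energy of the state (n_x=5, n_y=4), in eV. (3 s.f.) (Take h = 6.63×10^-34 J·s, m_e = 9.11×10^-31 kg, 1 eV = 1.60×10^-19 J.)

For a 2D rectangular well E = (h²/8m_e)·Σ n_i²/L_i² = (6.63×10^-34)²/(8·9.11×10^-31) · [5²/(1.14 nm)² + 4²/(1.63 nm)²].
Evaluating gives E = 1.523×10^-18 J = 9.52 eV.

E = 9.52 eV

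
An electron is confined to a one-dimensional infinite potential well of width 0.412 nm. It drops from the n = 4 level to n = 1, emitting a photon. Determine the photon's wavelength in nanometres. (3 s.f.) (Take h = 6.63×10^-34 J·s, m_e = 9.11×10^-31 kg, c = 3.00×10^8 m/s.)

E_1 = h²/(8m_eL²) = 3.553×10^-19 J, so ΔE = (4² − 1²)E_1 = 5.330×10^-18 J.
λ = hc/ΔE = (6.63×10^-34·3.00×10^8)/5.330×10^-18 = 3.73×10^-8 m = 37.3 nm.

λ = 37.3 nm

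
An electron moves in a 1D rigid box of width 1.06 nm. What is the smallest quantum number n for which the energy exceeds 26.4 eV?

E_1 = h²/(8m_eL²) = 5.362×10^-20 J = 0.3347 eV.
Need n² > 26.4/0.3347 = 78.88, i.e. n > 8.881.
The smallest integer satisfying this is n = 9.

n = 9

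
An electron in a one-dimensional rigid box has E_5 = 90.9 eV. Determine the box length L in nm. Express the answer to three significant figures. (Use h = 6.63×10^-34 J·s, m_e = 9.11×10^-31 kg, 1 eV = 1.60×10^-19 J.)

L = 0.322 nm

From E_n = n²h²/(8m_eL²), L = n·h/√(8m_eE_n).
E_5 = 90.9 eV = 1.454×10^-17 J, so L = 5·6.63×10^-34/√(8·9.11×10^-31·1.454×10^-17) = 3.22×10^-10 m = 0.322 nm.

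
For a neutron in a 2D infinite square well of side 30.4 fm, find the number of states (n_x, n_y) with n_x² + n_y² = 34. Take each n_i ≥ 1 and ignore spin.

The level has n_x² + n_y² = 34. The ordered positive-integer solutions are (3, 5), (5, 3).
That gives 2 states.

degeneracy = 2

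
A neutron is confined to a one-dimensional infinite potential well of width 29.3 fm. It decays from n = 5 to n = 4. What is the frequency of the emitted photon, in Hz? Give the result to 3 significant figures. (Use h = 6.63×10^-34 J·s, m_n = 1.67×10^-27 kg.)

f = 5.20×10^20 Hz

E_1 = h²/(8m_nL²) = 3.833×10^-14 J and ΔE = (5² − 4²)E_1 = 3.450×10^-13 J.
f = ΔE/h = 3.450×10^-13/6.63×10^-34 = 5.20×10^20 Hz.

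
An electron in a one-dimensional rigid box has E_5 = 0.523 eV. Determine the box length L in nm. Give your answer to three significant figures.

From E_n = n²h²/(8m_eL²), L = n·h/√(8m_eE_n).
E_5 = 0.523 eV = 8.378×10^-20 J, so L = 5·6.626×10^-34/√(8·9.109×10^-31·8.378×10^-20) = 4.24×10^-9 m = 4.24 nm.

L = 4.24 nm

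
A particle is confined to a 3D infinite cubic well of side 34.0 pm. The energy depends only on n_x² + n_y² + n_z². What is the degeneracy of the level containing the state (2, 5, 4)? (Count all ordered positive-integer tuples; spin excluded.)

The level has n_x² + n_y² + n_z² = 45. The ordered positive-integer solutions are (2, 4, 5), (2, 5, 4), (4, 2, 5), (4, 5, 2), (5, 2, 4), (5, 4, 2).
That gives 6 states.

degeneracy = 6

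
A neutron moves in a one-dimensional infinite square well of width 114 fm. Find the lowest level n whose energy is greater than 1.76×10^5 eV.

n = 4

E_1 = h²/(8m_nL²) = 2.521×10^-15 J = 1.574×10^4 eV.
Need n² > 1.76×10^5/1.574×10^4 = 11.18, i.e. n > 3.344.
The smallest integer satisfying this is n = 4.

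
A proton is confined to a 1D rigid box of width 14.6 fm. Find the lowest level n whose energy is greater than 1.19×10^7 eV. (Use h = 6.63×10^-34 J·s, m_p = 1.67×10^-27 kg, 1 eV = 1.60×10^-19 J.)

n = 4

E_1 = h²/(8m_pL²) = 1.544×10^-13 J = 9.650×10^5 eV.
Need n² > 1.19×10^7/9.650×10^5 = 12.33, i.e. n > 3.511.
The smallest integer satisfying this is n = 4.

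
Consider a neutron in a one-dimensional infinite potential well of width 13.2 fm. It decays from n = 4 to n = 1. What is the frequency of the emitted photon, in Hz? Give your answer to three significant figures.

E_1 = h²/(8m_nL²) = 1.880×10^-13 J and ΔE = (4² − 1²)E_1 = 2.820×10^-12 J.
f = ΔE/h = 2.820×10^-12/6.626×10^-34 = 4.26×10^21 Hz.

f = 4.26×10^21 Hz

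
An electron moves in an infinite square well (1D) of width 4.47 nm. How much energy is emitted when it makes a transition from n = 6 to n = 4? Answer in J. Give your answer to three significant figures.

|ΔE| = 6.03×10^-20 J

E_1 = h²/(8m_eL²) = 3.015×10^-21 J.
|ΔE| = |6² − 4²|·E_1 = 20·3.015×10^-21 J = 6.03×10^-20 J.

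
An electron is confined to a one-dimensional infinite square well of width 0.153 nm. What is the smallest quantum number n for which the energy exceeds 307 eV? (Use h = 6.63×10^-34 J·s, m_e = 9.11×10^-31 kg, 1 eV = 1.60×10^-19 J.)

n = 5

E_1 = h²/(8m_eL²) = 2.577×10^-18 J = 16.11 eV.
Need n² > 307/16.11 = 19.06, i.e. n > 4.366.
The smallest integer satisfying this is n = 5.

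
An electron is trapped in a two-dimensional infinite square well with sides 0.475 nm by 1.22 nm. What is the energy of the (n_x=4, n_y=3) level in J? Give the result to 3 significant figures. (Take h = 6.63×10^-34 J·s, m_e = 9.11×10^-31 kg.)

E = 4.64×10^-18 J

For a 2D rectangular well E = (h²/8m_e)·Σ n_i²/L_i² = (6.63×10^-34)²/(8·9.11×10^-31) · [4²/(0.475 nm)² + 3²/(1.22 nm)²].
Evaluating gives E = 4.64×10^-18 J.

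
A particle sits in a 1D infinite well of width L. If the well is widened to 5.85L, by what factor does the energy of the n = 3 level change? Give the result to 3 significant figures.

0.0292

E_n ∝ 1/L², so the energy scales by 1/5.85² = 0.0292.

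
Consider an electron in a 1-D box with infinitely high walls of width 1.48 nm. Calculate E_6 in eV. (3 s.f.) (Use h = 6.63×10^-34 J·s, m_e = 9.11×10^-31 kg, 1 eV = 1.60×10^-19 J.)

For an infinite well E_n = n²h²/(8m_eL²), so E_1 = h²/(8m_eL²) = (6.63×10^-34)²/(8·9.11×10^-31·(1.48×10^-9 m)²) = 2.754×10^-20 J.
Then E_6 = 6²·E_1 = 36·2.754×10^-20 J = 9.914×10^-19 J.
Converting, E_6 = 9.914×10^-19 J / (1.60×10^-19 J/eV) = 6.20 eV.

E_6 = 6.20 eV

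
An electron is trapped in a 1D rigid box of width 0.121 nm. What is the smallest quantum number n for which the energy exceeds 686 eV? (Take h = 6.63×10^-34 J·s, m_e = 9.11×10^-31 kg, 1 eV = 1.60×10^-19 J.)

n = 6

E_1 = h²/(8m_eL²) = 4.120×10^-18 J = 25.75 eV.
Need n² > 686/25.75 = 26.64, i.e. n > 5.161.
The smallest integer satisfying this is n = 6.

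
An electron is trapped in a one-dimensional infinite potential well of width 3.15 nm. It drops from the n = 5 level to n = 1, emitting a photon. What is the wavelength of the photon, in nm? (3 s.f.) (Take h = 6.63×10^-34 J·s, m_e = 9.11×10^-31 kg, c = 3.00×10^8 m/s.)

E_1 = h²/(8m_eL²) = 6.079×10^-21 J, so ΔE = (5² − 1²)E_1 = 1.459×10^-19 J.
λ = hc/ΔE = (6.63×10^-34·3.00×10^8)/1.459×10^-19 = 1.36×10^-6 m = 1.36×10^3 nm.

λ = 1.36×10^3 nm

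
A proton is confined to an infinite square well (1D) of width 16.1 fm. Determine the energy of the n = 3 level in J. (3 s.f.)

For an infinite well E_n = n²h²/(8m_pL²), so E_1 = h²/(8m_pL²) = (6.626×10^-34)²/(8·1.673×10^-27·(1.61×10^-14 m)²) = 1.266×10^-13 J.
Then E_3 = 3²·E_1 = 9·1.266×10^-13 J = 1.14×10^-12 J.

E_3 = 1.14×10^-12 J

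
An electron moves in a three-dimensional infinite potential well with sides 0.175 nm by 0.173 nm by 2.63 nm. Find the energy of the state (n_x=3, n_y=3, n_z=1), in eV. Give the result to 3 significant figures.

For a 3D rectangular well E = (h²/8m_e)·Σ n_i²/L_i² = (6.626×10^-34)²/(8·9.109×10^-31) · [3²/(0.175 nm)² + 3²/(0.173 nm)² + 1²/(2.63 nm)²].
Evaluating gives E = 3.583×10^-17 J = 224 eV.

E = 224 eV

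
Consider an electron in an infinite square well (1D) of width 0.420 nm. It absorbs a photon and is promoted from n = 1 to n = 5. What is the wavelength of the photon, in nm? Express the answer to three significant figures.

λ = 24.2 nm

E_1 = h²/(8m_eL²) = 3.415×10^-19 J, so ΔE = (5² − 1²)E_1 = 8.196×10^-18 J.
λ = hc/ΔE = (6.626×10^-34·2.998×10^8)/8.196×10^-18 = 2.42×10^-8 m = 24.2 nm.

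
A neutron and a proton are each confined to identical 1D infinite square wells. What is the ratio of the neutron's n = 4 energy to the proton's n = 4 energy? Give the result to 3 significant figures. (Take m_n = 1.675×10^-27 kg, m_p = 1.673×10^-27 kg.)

0.999

E_n ∝ 1/m at fixed n and L, so the ratio is m_p/m_n = 1.673×10^-27/1.675×10^-27 = 0.999.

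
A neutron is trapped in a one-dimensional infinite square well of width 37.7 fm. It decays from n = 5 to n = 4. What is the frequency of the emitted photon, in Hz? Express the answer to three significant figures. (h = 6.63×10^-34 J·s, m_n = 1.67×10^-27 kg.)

E_1 = h²/(8m_nL²) = 2.315×10^-14 J and ΔE = (5² − 4²)E_1 = 2.084×10^-13 J.
f = ΔE/h = 2.084×10^-13/6.63×10^-34 = 3.14×10^20 Hz.

f = 3.14×10^20 Hz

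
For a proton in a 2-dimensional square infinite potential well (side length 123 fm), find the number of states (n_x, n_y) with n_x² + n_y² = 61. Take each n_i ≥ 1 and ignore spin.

degeneracy = 2

The level has n_x² + n_y² = 61. The ordered positive-integer solutions are (5, 6), (6, 5).
That gives 2 states.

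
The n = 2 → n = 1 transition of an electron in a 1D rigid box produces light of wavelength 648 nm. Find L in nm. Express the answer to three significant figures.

The photon carries ΔE = hc/λ = 6.626×10^-34·2.998×10^8/6.48×10^-7 m = 3.066×10^-19 J.
Since ΔE = (2² − 1²)E_1, E_1 = 1.022×10^-19 J, and L = h/√(8m_eE_1) = 7.68×10^-10 m = 0.768 nm.

L = 0.768 nm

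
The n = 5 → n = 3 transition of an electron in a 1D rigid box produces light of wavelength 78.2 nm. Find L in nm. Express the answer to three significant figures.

The photon carries ΔE = hc/λ = 6.626×10^-34·2.998×10^8/7.82×10^-8 m = 2.540×10^-18 J.
Since ΔE = (5² − 3²)E_1, E_1 = 1.587×10^-19 J, and L = h/√(8m_eE_1) = 6.16×10^-10 m = 0.616 nm.

L = 0.616 nm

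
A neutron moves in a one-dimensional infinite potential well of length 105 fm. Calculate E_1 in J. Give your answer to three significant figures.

E_1 = 2.97×10^-15 J

For an infinite well E_n = n²h²/(8m_nL²), so E_1 = h²/(8m_nL²) = (6.626×10^-34)²/(8·1.675×10^-27·(1.05×10^-13 m)²) = 2.972×10^-15 J.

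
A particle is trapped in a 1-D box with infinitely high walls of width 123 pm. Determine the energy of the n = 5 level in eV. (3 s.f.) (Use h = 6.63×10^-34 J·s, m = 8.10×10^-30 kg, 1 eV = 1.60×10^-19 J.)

E_5 = 70.1 eV

For an infinite well E_n = n²h²/(8mL²), so E_1 = h²/(8mL²) = (6.63×10^-34)²/(8·8.10×10^-30·(1.23×10^-10 m)²) = 4.484×10^-19 J.
Then E_5 = 5²·E_1 = 25·4.484×10^-19 J = 1.121×10^-17 J.
Converting, E_5 = 1.121×10^-17 J / (1.60×10^-19 J/eV) = 70.1 eV.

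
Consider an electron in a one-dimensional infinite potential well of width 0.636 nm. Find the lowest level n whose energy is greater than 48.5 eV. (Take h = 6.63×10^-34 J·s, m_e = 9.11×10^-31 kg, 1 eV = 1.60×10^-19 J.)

E_1 = h²/(8m_eL²) = 1.491×10^-19 J = 0.9319 eV.
Need n² > 48.5/0.9319 = 52.04, i.e. n > 7.214.
The smallest integer satisfying this is n = 8.

n = 8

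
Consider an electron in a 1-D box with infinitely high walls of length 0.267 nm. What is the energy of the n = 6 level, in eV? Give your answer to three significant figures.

E_6 = 190 eV

For an infinite well E_n = n²h²/(8m_eL²), so E_1 = h²/(8m_eL²) = (6.626×10^-34)²/(8·9.109×10^-31·(2.67×10^-10 m)²) = 8.451×10^-19 J.
Then E_6 = 6²·E_1 = 36·8.451×10^-19 J = 3.042×10^-17 J.
Converting, E_6 = 3.042×10^-17 J / (1.602×10^-19 J/eV) = 190 eV.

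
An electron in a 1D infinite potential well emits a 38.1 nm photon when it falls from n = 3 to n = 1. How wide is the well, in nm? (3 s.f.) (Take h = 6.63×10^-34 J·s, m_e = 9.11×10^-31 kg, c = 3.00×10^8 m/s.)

The photon carries ΔE = hc/λ = 6.63×10^-34·3.00×10^8/3.81×10^-8 m = 5.220×10^-18 J.
Since ΔE = (3² − 1²)E_1, E_1 = 6.525×10^-19 J, and L = h/√(8m_eE_1) = 3.04×10^-10 m = 0.304 nm.

L = 0.304 nm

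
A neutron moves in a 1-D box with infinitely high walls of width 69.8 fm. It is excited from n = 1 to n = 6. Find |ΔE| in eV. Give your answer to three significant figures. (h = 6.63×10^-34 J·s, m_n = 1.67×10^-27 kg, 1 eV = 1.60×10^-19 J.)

|ΔE| = 1.48×10^6 eV

E_1 = h²/(8m_nL²) = 6.753×10^-15 J.
|ΔE| = |1² − 6²|·E_1 = 35·6.753×10^-15 J = 2.364×10^-13 J = 1.48×10^6 eV.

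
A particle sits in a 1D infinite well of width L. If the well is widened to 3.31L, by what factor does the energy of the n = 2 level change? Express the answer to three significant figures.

E_n ∝ 1/L², so the energy scales by 1/3.31² = 0.0913.

0.0913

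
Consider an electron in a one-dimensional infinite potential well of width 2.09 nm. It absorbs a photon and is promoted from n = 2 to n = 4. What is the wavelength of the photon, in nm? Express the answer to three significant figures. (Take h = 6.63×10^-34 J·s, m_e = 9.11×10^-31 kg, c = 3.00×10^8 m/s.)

E_1 = h²/(8m_eL²) = 1.381×10^-20 J, so ΔE = (4² − 2²)E_1 = 1.657×10^-19 J.
λ = hc/ΔE = (6.63×10^-34·3.00×10^8)/1.657×10^-19 = 1.20×10^-6 m = 1.20×10^3 nm.

λ = 1.20×10^3 nm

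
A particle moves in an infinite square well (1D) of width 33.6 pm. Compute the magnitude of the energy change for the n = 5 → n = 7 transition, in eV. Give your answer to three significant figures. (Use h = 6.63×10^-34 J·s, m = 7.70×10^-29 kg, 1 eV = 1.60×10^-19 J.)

|ΔE| = 94.8 eV

E_1 = h²/(8mL²) = 6.321×10^-19 J.
|ΔE| = |5² − 7²|·E_1 = 24·6.321×10^-19 J = 1.517×10^-17 J = 94.8 eV.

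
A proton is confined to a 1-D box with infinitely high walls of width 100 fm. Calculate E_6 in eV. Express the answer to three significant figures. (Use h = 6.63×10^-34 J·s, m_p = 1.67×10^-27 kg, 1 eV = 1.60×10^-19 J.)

E_6 = 7.40×10^5 eV

For an infinite well E_n = n²h²/(8m_pL²), so E_1 = h²/(8m_pL²) = (6.63×10^-34)²/(8·1.67×10^-27·(1.00×10^-13 m)²) = 3.290×10^-15 J.
Then E_6 = 6²·E_1 = 36·3.290×10^-15 J = 1.184×10^-13 J.
Converting, E_6 = 1.184×10^-13 J / (1.60×10^-19 J/eV) = 7.40×10^5 eV.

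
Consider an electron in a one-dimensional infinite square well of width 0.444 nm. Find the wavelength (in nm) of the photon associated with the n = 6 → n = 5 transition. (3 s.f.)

E_1 = h²/(8m_eL²) = 3.056×10^-19 J, so ΔE = (6² − 5²)E_1 = 3.362×10^-18 J.
λ = hc/ΔE = (6.626×10^-34·2.998×10^8)/3.362×10^-18 = 5.91×10^-8 m = 59.1 nm.

λ = 59.1 nm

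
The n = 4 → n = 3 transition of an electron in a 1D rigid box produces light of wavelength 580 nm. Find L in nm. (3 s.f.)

L = 1.11 nm

The photon carries ΔE = hc/λ = 6.626×10^-34·2.998×10^8/5.80×10^-7 m = 3.425×10^-19 J.
Since ΔE = (4² − 3²)E_1, E_1 = 4.893×10^-20 J, and L = h/√(8m_eE_1) = 1.11×10^-9 m = 1.11 nm.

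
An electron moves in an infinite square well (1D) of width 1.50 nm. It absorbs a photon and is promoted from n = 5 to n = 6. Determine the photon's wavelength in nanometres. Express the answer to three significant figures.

λ = 674 nm

E_1 = h²/(8m_eL²) = 2.678×10^-20 J, so ΔE = (6² − 5²)E_1 = 2.946×10^-19 J.
λ = hc/ΔE = (6.626×10^-34·2.998×10^8)/2.946×10^-19 = 6.74×10^-7 m = 674 nm.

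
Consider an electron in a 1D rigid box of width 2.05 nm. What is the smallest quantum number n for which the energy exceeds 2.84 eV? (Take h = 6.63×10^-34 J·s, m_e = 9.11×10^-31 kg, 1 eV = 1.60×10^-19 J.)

n = 6

E_1 = h²/(8m_eL²) = 1.435×10^-20 J = 0.08969 eV.
Need n² > 2.84/0.08969 = 31.66, i.e. n > 5.627.
The smallest integer satisfying this is n = 6.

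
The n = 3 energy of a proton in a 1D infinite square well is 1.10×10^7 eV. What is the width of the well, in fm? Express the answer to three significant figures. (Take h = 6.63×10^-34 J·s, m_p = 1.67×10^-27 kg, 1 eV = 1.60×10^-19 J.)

L = 13.0 fm

From E_n = n²h²/(8m_pL²), L = n·h/√(8m_pE_n).
E_3 = 1.10×10^7 eV = 1.760×10^-12 J, so L = 3·6.63×10^-34/√(8·1.67×10^-27·1.760×10^-12) = 1.30×10^-14 m = 13.0 fm.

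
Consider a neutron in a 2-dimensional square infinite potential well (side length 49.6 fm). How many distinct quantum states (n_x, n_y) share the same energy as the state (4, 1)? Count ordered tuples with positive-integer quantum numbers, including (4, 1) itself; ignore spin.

degeneracy = 2

The level has n_x² + n_y² = 17. The ordered positive-integer solutions are (1, 4), (4, 1).
That gives 2 states.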